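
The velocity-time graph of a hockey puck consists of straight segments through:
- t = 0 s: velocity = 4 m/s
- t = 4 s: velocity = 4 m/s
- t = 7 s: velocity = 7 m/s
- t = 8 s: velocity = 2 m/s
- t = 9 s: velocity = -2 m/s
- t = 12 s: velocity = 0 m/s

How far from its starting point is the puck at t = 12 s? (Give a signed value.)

34 m

Net displacement equals the area under the velocity-time graph (areas below the axis count negative).
0–4 s: 4 × 4 = 16 m
4–7 s: ½(4 + 7)(3) = 16.5 m
7–8 s: ½(7 + 2)(1) = 4.5 m
8–9 s: ½(2 + -2)(1) = 0 m
9–12 s: ½(-2 + 0)(3) = -3 m
Net displacement = 34 m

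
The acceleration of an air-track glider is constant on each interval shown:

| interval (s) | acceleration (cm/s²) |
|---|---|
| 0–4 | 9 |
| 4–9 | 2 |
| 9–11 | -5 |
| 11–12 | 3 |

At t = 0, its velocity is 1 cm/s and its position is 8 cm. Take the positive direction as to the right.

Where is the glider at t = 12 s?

On each constant-a segment, Δv = aΔt and Δx = v₀Δt + ½aΔt²; chain segment to segment.
0–4 s: v starts 1 cm/s; Δx = 1·4 + ½·9·4² = 76 cm; v ends 37 cm/s.
4–9 s: v starts 37 cm/s; Δx = 37·5 + ½·2·5² = 210 cm; v ends 47 cm/s.
9–11 s: v starts 47 cm/s; Δx = 47·2 + ½·-5·2² = 84 cm; v ends 37 cm/s.
11–12 s: v starts 37 cm/s; Δx = 37·1 + ½·3·1² = 38.5 cm; v ends 40 cm/s.
x(12) = 8 + Σ Δx = 416.5 cm.

416.5 cm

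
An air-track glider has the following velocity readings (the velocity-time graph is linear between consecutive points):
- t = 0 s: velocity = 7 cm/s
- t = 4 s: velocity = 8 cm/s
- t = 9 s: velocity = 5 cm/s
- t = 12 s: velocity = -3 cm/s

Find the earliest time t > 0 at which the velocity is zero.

t = 10.875 s

v changes sign on 9–12 s (from 5 to -3); the graph is linear there, so v = 0 at t = 9 + (-5)·(12 − 9)/(-3 − 5) = 10.875 s.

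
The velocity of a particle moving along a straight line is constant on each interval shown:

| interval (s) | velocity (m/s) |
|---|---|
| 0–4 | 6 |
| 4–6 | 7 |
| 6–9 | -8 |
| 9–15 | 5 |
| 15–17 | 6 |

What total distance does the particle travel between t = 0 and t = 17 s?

Total distance travelled is ∫|v| dt — sum the magnitudes of each area piece.
0–4 s: |6| × 4 = 24 m
4–6 s: |7| × 2 = 14 m
6–9 s: |-8| × 3 = 24 m
9–15 s: |5| × 6 = 30 m
15–17 s: |6| × 2 = 12 m
Total distance = 104 m

104 m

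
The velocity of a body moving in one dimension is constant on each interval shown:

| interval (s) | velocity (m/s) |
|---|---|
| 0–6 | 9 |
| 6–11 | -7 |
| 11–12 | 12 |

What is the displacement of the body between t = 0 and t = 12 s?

Net displacement equals the area under the velocity-time graph (areas below the axis count negative).
0–6 s: 9 × 6 = 54 m
6–11 s: -7 × 5 = -35 m
11–12 s: 12 × 1 = 12 m
Net displacement = 31 m

31 m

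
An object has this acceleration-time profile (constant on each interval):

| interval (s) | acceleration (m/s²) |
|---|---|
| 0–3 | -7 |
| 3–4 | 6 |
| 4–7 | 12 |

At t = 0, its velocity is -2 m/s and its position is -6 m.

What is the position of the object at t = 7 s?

On each constant-a segment, Δv = aΔt and Δx = v₀Δt + ½aΔt²; chain segment to segment.
0–3 s: v starts -2 m/s; Δx = -2·3 + ½·-7·3² = -37.5 m; v ends -23 m/s.
3–4 s: v starts -23 m/s; Δx = -23·1 + ½·6·1² = -20 m; v ends -17 m/s.
4–7 s: v starts -17 m/s; Δx = -17·3 + ½·12·3² = 3 m; v ends 19 m/s.
x(7) = -6 + Σ Δx = -60.5 m.

-60.5 m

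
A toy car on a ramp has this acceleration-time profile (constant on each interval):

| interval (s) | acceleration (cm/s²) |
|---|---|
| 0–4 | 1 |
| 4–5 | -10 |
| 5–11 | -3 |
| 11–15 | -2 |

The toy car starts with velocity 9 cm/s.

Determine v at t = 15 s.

Δv equals the area under the a-t graph; then v = v₀ + Δv.
0–4 s: 1 × 4 = 4 cm/s
4–5 s: -10 × 1 = -10 cm/s
5–11 s: -3 × 6 = -18 cm/s
11–15 s: -2 × 4 = -8 cm/s
Δv = -32 cm/s, so v(15) = 9 + (-32) = -23 cm/s.

-23 cm/s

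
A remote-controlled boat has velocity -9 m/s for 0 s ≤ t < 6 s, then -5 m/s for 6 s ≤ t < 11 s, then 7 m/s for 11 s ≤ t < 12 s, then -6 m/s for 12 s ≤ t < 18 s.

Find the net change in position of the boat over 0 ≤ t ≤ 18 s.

-108 m

Displacement is the signed area under the v-t curve.
0–6 s: -9 × 6 = -54 m
6–11 s: -5 × 5 = -25 m
11–12 s: 7 × 1 = 7 m
12–18 s: -6 × 6 = -36 m
Net displacement = -108 m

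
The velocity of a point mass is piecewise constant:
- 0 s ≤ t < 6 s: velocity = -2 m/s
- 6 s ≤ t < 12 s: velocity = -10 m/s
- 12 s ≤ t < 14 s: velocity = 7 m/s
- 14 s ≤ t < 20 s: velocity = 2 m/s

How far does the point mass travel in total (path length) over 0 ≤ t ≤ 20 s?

98 m

Total distance travelled is ∫|v| dt — sum the magnitudes of each area piece.
0–6 s: |-2| × 6 = 12 m
6–12 s: |-10| × 6 = 60 m
12–14 s: |7| × 2 = 14 m
14–20 s: |2| × 6 = 12 m
Total distance = 98 m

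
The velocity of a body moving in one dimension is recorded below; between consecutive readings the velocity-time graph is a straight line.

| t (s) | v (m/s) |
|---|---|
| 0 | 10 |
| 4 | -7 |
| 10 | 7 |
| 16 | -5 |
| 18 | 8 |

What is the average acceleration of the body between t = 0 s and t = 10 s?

Average acceleration = Δv/Δt = (7 − 10)/(10 − 0) = -0.3 m/s².

-0.3 m/s²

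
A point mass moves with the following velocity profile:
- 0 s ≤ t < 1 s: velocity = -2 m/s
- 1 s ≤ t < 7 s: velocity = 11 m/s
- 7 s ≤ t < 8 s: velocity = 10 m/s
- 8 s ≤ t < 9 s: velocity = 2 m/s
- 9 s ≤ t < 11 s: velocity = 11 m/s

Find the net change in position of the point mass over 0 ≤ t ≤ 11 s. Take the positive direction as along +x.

Net displacement equals the area under the velocity-time graph (areas below the axis count negative).
0–1 s: -2 × 1 = -2 m
1–7 s: 11 × 6 = 66 m
7–8 s: 10 × 1 = 10 m
8–9 s: 2 × 1 = 2 m
9–11 s: 11 × 2 = 22 m
Net displacement = 98 m

98 m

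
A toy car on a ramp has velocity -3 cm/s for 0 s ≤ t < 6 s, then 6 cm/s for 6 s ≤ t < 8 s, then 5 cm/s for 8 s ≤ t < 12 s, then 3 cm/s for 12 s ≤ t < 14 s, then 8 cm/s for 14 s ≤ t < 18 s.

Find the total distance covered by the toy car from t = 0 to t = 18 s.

Distance (not displacement) is the total path length: add the absolute areas under v-t.
0–6 s: |-3| × 6 = 18 cm
6–8 s: |6| × 2 = 12 cm
8–12 s: |5| × 4 = 20 cm
12–14 s: |3| × 2 = 6 cm
14–18 s: |8| × 4 = 32 cm
Total distance = 88 cm

88 cm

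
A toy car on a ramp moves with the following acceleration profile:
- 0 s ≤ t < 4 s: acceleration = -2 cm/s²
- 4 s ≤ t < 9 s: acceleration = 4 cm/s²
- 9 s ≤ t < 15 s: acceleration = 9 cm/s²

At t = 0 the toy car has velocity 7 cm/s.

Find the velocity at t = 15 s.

Δv equals the area under the a-t graph; then v = v₀ + Δv.
0–4 s: -2 × 4 = -8 cm/s
4–9 s: 4 × 5 = 20 cm/s
9–15 s: 9 × 6 = 54 cm/s
Δv = 66 cm/s, so v(15) = 7 + (66) = 73 cm/s.

73 cm/s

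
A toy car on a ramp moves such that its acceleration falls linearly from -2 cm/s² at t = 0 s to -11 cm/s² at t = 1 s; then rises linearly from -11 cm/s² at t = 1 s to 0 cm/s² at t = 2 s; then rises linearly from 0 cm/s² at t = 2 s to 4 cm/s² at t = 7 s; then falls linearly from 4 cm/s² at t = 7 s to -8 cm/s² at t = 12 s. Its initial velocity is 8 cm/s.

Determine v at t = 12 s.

-4 cm/s

Δv equals the area under the a-t graph; then v = v₀ + Δv.
0–1 s: ½(-2 + -11)(1) = -6.5 cm/s
1–2 s: ½(-11 + 0)(1) = -5.5 cm/s
2–7 s: ½(0 + 4)(5) = 10 cm/s
7–12 s: ½(4 + -8)(5) = -10 cm/s
Δv = -12 cm/s, so v(12) = 8 + (-12) = -4 cm/s.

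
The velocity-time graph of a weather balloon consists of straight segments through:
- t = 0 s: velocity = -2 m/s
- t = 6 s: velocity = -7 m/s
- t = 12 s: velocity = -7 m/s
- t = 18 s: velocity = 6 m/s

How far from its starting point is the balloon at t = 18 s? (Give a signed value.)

-72 m

Net displacement equals the area under the velocity-time graph (areas below the axis count negative).
0–6 s: ½(-2 + -7)(6) = -27 m
6–12 s: -7 × 6 = -42 m
12–18 s: ½(-7 + 6)(6) = -3 m
Net displacement = -72 m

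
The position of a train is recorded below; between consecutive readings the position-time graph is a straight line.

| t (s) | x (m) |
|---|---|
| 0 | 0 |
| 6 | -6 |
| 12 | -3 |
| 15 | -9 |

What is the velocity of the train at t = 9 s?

Velocity is the slope of the x-t graph on 6–12 s: (-3 − -6)/(12 − 6) = 0.5 m/s.

0.5 m/s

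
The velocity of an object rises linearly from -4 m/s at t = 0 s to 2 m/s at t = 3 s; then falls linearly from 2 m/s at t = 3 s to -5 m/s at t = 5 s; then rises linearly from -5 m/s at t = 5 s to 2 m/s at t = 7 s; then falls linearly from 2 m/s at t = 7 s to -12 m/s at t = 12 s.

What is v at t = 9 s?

-3.6 m/s

On 7–12 s the graph is linear from 2 to -12 m/s: v(9) = 2 + (-12 − 2)·(9 − 7)/(12 − 7) = -3.6 m/s.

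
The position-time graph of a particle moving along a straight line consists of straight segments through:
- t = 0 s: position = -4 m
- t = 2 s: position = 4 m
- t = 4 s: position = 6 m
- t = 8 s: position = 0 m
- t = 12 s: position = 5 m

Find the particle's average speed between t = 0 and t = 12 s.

1.75 m/s

Average speed = (total path length)/(elapsed time); on a piecewise-linear x-t graph the path length is Σ|Δx|.
0–2 s: |Δx| = |4 − -4| = 8 m
2–4 s: |Δx| = |6 − 4| = 2 m
4–8 s: |Δx| = |0 − 6| = 6 m
8–12 s: |Δx| = |5 − 0| = 5 m
Total path = 21 m; average speed = 21/12 = 1.75 m/s.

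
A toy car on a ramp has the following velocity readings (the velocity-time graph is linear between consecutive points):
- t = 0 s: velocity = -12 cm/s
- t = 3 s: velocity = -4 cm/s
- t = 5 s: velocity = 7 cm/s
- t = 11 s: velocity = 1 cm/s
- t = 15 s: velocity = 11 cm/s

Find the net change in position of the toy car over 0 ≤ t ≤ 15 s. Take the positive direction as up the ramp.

Net displacement equals the area under the velocity-time graph (areas below the axis count negative).
0–3 s: ½(-12 + -4)(3) = -24 cm
3–5 s: ½(-4 + 7)(2) = 3 cm
5–11 s: ½(7 + 1)(6) = 24 cm
11–15 s: ½(1 + 11)(4) = 24 cm
Net displacement = 27 cm

27 cm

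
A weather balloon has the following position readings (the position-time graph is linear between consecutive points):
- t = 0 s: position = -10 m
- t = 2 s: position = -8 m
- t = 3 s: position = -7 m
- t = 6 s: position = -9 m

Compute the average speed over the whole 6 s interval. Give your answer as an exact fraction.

5/6 m/s

Average speed = (total path length)/(elapsed time); on a piecewise-linear x-t graph the path length is Σ|Δx|.
0–2 s: |Δx| = |-8 − -10| = 2 m
2–3 s: |Δx| = |-7 − -8| = 1 m
3–6 s: |Δx| = |-9 − -7| = 2 m
Total path = 5 m; average speed = 5/6 = 5/6 m/s.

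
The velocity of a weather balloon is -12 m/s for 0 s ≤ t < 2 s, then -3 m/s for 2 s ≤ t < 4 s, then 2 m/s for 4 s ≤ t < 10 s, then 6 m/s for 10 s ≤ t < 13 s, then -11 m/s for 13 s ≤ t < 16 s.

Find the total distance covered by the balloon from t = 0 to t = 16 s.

93 m

Total distance travelled is ∫|v| dt — sum the magnitudes of each area piece.
0–2 s: |-12| × 2 = 24 m
2–4 s: |-3| × 2 = 6 m
4–10 s: |2| × 6 = 12 m
10–13 s: |6| × 3 = 18 m
13–16 s: |-11| × 3 = 33 m
Total distance = 93 m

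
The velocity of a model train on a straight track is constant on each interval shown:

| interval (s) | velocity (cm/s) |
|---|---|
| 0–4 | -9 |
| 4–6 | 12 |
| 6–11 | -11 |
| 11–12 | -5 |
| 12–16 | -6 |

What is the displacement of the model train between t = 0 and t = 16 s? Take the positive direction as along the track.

-96 cm

Displacement is the signed area under the v-t curve.
0–4 s: -9 × 4 = -36 cm
4–6 s: 12 × 2 = 24 cm
6–11 s: -11 × 5 = -55 cm
11–12 s: -5 × 1 = -5 cm
12–16 s: -6 × 4 = -24 cm
Net displacement = -96 cm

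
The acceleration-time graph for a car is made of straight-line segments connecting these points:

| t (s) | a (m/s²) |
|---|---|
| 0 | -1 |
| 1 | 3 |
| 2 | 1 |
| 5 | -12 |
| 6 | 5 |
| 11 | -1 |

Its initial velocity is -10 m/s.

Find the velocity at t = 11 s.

-17 m/s

Δv equals the area under the a-t graph; then v = v₀ + Δv.
0–1 s: ½(-1 + 3)(1) = 1 m/s
1–2 s: ½(3 + 1)(1) = 2 m/s
2–5 s: ½(1 + -12)(3) = -16.5 m/s
5–6 s: ½(-12 + 5)(1) = -3.5 m/s
6–11 s: ½(5 + -1)(5) = 10 m/s
Δv = -7 m/s, so v(11) = -10 + (-7) = -17 m/s.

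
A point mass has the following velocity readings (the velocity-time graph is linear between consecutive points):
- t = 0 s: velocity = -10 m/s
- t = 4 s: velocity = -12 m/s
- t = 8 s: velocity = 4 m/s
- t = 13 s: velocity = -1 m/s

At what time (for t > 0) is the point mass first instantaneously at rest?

t = 7 s

v changes sign on 4–8 s (from -12 to 4); the graph is linear there, so v = 0 at t = 4 + (12)·(8 − 4)/(4 − -12) = 7 s.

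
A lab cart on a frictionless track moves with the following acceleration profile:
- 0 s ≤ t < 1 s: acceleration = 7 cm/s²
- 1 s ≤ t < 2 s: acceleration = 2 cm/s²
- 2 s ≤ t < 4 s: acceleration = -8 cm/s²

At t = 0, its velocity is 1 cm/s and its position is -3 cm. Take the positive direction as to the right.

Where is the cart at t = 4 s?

14.5 cm

On each constant-a segment, Δv = aΔt and Δx = v₀Δt + ½aΔt²; chain segment to segment.
0–1 s: v starts 1 cm/s; Δx = 1·1 + ½·7·1² = 4.5 cm; v ends 8 cm/s.
1–2 s: v starts 8 cm/s; Δx = 8·1 + ½·2·1² = 9 cm; v ends 10 cm/s.
2–4 s: v starts 10 cm/s; Δx = 10·2 + ½·-8·2² = 4 cm; v ends -6 cm/s.
x(4) = -3 + Σ Δx = 14.5 cm.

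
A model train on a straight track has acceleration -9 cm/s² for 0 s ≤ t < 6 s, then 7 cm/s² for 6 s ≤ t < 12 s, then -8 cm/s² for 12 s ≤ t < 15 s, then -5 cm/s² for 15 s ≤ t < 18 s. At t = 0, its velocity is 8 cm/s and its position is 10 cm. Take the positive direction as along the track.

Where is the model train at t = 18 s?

-408.5 cm

On each constant-a segment, Δv = aΔt and Δx = v₀Δt + ½aΔt²; chain segment to segment.
0–6 s: v starts 8 cm/s; Δx = 8·6 + ½·-9·6² = -114 cm; v ends -46 cm/s.
6–12 s: v starts -46 cm/s; Δx = -46·6 + ½·7·6² = -150 cm; v ends -4 cm/s.
12–15 s: v starts -4 cm/s; Δx = -4·3 + ½·-8·3² = -48 cm; v ends -28 cm/s.
15–18 s: v starts -28 cm/s; Δx = -28·3 + ½·-5·3² = -106.5 cm; v ends -43 cm/s.
x(18) = 10 + Σ Δx = -408.5 cm.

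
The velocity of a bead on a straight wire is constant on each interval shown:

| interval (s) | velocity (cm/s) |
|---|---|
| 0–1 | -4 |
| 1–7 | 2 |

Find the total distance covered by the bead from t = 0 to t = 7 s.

Total distance travelled is ∫|v| dt — sum the magnitudes of each area piece.
0–1 s: |-4| × 1 = 4 cm
1–7 s: |2| × 6 = 12 cm
Total distance = 16 cm

16 cm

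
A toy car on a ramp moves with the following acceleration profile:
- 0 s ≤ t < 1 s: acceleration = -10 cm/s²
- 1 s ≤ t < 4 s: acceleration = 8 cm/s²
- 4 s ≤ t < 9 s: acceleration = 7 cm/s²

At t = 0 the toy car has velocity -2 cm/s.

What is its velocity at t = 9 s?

Δv equals the area under the a-t graph; then v = v₀ + Δv.
0–1 s: -10 × 1 = -10 cm/s
1–4 s: 8 × 3 = 24 cm/s
4–9 s: 7 × 5 = 35 cm/s
Δv = 49 cm/s, so v(9) = -2 + (49) = 47 cm/s.

47 cm/s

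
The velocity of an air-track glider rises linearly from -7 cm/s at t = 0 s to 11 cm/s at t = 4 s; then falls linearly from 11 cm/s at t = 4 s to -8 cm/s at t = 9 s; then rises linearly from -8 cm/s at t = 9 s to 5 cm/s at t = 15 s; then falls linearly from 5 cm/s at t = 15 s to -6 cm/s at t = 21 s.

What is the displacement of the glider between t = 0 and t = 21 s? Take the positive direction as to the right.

Net displacement equals the area under the velocity-time graph (areas below the axis count negative).
0–4 s: ½(-7 + 11)(4) = 8 cm
4–9 s: ½(11 + -8)(5) = 7.5 cm
9–15 s: ½(-8 + 5)(6) = -9 cm
15–21 s: ½(5 + -6)(6) = -3 cm
Net displacement = 3.5 cm

3.5 cm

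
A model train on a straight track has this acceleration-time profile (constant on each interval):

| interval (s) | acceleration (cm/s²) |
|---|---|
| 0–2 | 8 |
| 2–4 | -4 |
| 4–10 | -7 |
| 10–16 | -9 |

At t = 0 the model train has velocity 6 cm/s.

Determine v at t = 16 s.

-82 cm/s

Δv equals the area under the a-t graph; then v = v₀ + Δv.
0–2 s: 8 × 2 = 16 cm/s
2–4 s: -4 × 2 = -8 cm/s
4–10 s: -7 × 6 = -42 cm/s
10–16 s: -9 × 6 = -54 cm/s
Δv = -88 cm/s, so v(16) = 6 + (-88) = -82 cm/s.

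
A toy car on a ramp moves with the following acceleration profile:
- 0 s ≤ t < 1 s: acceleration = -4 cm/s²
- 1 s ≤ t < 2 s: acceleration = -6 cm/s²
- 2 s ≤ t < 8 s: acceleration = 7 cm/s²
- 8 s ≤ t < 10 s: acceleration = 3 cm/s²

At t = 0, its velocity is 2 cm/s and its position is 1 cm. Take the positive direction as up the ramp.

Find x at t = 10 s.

148 cm

On each constant-a segment, Δv = aΔt and Δx = v₀Δt + ½aΔt²; chain segment to segment.
0–1 s: v starts 2 cm/s; Δx = 2·1 + ½·-4·1² = 0 cm; v ends -2 cm/s.
1–2 s: v starts -2 cm/s; Δx = -2·1 + ½·-6·1² = -5 cm; v ends -8 cm/s.
2–8 s: v starts -8 cm/s; Δx = -8·6 + ½·7·6² = 78 cm; v ends 34 cm/s.
8–10 s: v starts 34 cm/s; Δx = 34·2 + ½·3·2² = 74 cm; v ends 40 cm/s.
x(10) = 1 + Σ Δx = 148 cm.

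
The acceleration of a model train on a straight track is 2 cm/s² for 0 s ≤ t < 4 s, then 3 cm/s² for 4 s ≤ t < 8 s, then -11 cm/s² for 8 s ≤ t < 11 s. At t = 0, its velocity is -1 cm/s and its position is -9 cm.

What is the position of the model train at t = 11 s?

On each constant-a segment, Δv = aΔt and Δx = v₀Δt + ½aΔt²; chain segment to segment.
0–4 s: v starts -1 cm/s; Δx = -1·4 + ½·2·4² = 12 cm; v ends 7 cm/s.
4–8 s: v starts 7 cm/s; Δx = 7·4 + ½·3·4² = 52 cm; v ends 19 cm/s.
8–11 s: v starts 19 cm/s; Δx = 19·3 + ½·-11·3² = 7.5 cm; v ends -14 cm/s.
x(11) = -9 + Σ Δx = 62.5 cm.

62.5 cm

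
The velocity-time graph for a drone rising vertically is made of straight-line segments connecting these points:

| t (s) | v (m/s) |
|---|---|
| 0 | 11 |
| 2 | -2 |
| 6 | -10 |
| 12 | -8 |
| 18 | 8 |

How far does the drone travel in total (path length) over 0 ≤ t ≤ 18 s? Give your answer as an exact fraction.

Distance (not displacement) is the total path length: add the absolute areas under v-t.
0–2 s: v = 0 at t = 22/13 s; triangle areas 121/13 + 4/13 = 125/13 m
2–6 s: |½(-2 + -10)(4)| = 24 m
6–12 s: |½(-10 + -8)(6)| = 54 m
12–18 s: v = 0 at t = 15 s; triangle areas 12 + 12 = 24 m
Total distance = 1451/13 m

1451/13 m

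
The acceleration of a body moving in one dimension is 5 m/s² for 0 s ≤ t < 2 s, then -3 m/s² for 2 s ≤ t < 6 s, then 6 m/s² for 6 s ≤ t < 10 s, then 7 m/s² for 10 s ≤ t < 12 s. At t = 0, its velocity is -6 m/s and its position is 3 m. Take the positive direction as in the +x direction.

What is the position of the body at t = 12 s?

On each constant-a segment, Δv = aΔt and Δx = v₀Δt + ½aΔt²; chain segment to segment.
0–2 s: v starts -6 m/s; Δx = -6·2 + ½·5·2² = -2 m; v ends 4 m/s.
2–6 s: v starts 4 m/s; Δx = 4·4 + ½·-3·4² = -8 m; v ends -8 m/s.
6–10 s: v starts -8 m/s; Δx = -8·4 + ½·6·4² = 16 m; v ends 16 m/s.
10–12 s: v starts 16 m/s; Δx = 16·2 + ½·7·2² = 46 m; v ends 30 m/s.
x(12) = 3 + Σ Δx = 55 m.

55 m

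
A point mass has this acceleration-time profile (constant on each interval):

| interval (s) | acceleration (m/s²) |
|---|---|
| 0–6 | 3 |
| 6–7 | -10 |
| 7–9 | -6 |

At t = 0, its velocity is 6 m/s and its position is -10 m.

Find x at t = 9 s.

115 m

On each constant-a segment, Δv = aΔt and Δx = v₀Δt + ½aΔt²; chain segment to segment.
0–6 s: v starts 6 m/s; Δx = 6·6 + ½·3·6² = 90 m; v ends 24 m/s.
6–7 s: v starts 24 m/s; Δx = 24·1 + ½·-10·1² = 19 m; v ends 14 m/s.
7–9 s: v starts 14 m/s; Δx = 14·2 + ½·-6·2² = 16 m; v ends 2 m/s.
x(9) = -10 + Σ Δx = 115 m.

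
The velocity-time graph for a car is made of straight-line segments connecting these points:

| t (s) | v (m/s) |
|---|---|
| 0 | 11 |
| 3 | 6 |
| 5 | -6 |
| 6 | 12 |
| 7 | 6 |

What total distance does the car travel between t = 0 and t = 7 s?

45.5 m

Total distance travelled is ∫|v| dt — sum the magnitudes of each area piece.
0–3 s: |½(11 + 6)(3)| = 25.5 m
3–5 s: v = 0 at t = 4 s; triangle areas 3 + 3 = 6 m
5–6 s: v = 0 at t = 16/3 s; triangle areas 1 + 4 = 5 m
6–7 s: |½(12 + 6)(1)| = 9 m
Total distance = 45.5 m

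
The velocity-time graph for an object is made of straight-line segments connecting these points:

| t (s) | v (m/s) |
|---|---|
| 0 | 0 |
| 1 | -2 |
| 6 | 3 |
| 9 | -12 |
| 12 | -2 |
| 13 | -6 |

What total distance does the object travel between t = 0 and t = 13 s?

47.8 m

Total distance travelled is ∫|v| dt — sum the magnitudes of each area piece.
0–1 s: |½(0 + -2)(1)| = 1 m
1–6 s: v = 0 at t = 3 s; triangle areas 2 + 4.5 = 6.5 m
6–9 s: v = 0 at t = 6.6 s; triangle areas 0.9 + 14.4 = 15.3 m
9–12 s: |½(-12 + -2)(3)| = 21 m
12–13 s: |½(-2 + -6)(1)| = 4 m
Total distance = 47.8 m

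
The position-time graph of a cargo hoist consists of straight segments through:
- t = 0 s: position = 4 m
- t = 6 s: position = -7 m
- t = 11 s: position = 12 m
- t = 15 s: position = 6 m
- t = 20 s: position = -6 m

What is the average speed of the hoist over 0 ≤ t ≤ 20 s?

Average speed = (total path length)/(elapsed time); on a piecewise-linear x-t graph the path length is Σ|Δx|.
0–6 s: |Δx| = |-7 − 4| = 11 m
6–11 s: |Δx| = |12 − -7| = 19 m
11–15 s: |Δx| = |6 − 12| = 6 m
15–20 s: |Δx| = |-6 − 6| = 12 m
Total path = 48 m; average speed = 48/20 = 2.4 m/s.

2.4 m/s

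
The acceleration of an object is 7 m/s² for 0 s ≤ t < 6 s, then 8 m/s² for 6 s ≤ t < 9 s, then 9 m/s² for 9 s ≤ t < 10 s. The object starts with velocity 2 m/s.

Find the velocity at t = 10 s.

77 m/s

Δv equals the area under the a-t graph; then v = v₀ + Δv.
0–6 s: 7 × 6 = 42 m/s
6–9 s: 8 × 3 = 24 m/s
9–10 s: 9 × 1 = 9 m/s
Δv = 75 m/s, so v(10) = 2 + (75) = 77 m/s.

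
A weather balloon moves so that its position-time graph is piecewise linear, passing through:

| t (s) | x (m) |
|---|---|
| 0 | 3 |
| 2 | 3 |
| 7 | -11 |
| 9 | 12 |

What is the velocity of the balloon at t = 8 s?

11.5 m/s

Velocity is the slope of the x-t graph on 7–9 s: (12 − -11)/(9 − 7) = 11.5 m/s.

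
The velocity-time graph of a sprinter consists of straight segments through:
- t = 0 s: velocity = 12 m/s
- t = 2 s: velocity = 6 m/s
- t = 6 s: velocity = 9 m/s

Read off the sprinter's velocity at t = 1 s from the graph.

9 m/s

On 0–2 s the graph is linear from 12 to 6 m/s: v(1) = 12 + (6 − 12)·(1 − 0)/(2 − 0) = 9 m/s.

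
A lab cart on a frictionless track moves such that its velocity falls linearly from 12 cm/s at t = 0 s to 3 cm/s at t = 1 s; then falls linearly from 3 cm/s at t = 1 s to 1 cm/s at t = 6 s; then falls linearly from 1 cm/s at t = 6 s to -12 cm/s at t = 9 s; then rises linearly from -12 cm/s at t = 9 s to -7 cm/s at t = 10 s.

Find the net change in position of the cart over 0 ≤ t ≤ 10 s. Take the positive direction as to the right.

-8.5 cm

Displacement is the signed area under the v-t curve.
0–1 s: ½(12 + 3)(1) = 7.5 cm
1–6 s: ½(3 + 1)(5) = 10 cm
6–9 s: ½(1 + -12)(3) = -16.5 cm
9–10 s: ½(-12 + -7)(1) = -9.5 cm
Net displacement = -8.5 cm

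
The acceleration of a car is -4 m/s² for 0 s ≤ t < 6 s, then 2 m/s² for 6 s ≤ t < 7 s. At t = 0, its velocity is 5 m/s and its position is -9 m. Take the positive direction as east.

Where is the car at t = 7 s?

On each constant-a segment, Δv = aΔt and Δx = v₀Δt + ½aΔt²; chain segment to segment.
0–6 s: v starts 5 m/s; Δx = 5·6 + ½·-4·6² = -42 m; v ends -19 m/s.
6–7 s: v starts -19 m/s; Δx = -19·1 + ½·2·1² = -18 m; v ends -17 m/s.
x(7) = -9 + Σ Δx = -69 m.

-69 m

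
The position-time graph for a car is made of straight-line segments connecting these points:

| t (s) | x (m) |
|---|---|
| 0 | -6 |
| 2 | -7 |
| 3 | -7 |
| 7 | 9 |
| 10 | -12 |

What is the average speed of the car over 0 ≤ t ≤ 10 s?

3.8 m/s

Average speed = (total path length)/(elapsed time); on a piecewise-linear x-t graph the path length is Σ|Δx|.
0–2 s: |Δx| = |-7 − -6| = 1 m
2–3 s: |Δx| = |-7 − -7| = 0 m
3–7 s: |Δx| = |9 − -7| = 16 m
7–10 s: |Δx| = |-12 − 9| = 21 m
Total path = 38 m; average speed = 38/10 = 3.8 m/s.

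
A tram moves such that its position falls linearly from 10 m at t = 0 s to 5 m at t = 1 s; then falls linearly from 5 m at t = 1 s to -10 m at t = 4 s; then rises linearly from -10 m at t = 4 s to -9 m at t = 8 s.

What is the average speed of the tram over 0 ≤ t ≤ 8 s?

2.625 m/s

Average speed = (total path length)/(elapsed time); on a piecewise-linear x-t graph the path length is Σ|Δx|.
0–1 s: |Δx| = |5 − 10| = 5 m
1–4 s: |Δx| = |-10 − 5| = 15 m
4–8 s: |Δx| = |-9 − -10| = 1 m
Total path = 21 m; average speed = 21/8 = 2.625 m/s.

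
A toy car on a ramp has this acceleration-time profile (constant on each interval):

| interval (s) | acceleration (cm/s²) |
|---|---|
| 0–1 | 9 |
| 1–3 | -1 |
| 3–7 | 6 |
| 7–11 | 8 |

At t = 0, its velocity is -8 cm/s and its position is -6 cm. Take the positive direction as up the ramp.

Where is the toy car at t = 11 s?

190.5 cm

On each constant-a segment, Δv = aΔt and Δx = v₀Δt + ½aΔt²; chain segment to segment.
0–1 s: v starts -8 cm/s; Δx = -8·1 + ½·9·1² = -3.5 cm; v ends 1 cm/s.
1–3 s: v starts 1 cm/s; Δx = 1·2 + ½·-1·2² = 0 cm; v ends -1 cm/s.
3–7 s: v starts -1 cm/s; Δx = -1·4 + ½·6·4² = 44 cm; v ends 23 cm/s.
7–11 s: v starts 23 cm/s; Δx = 23·4 + ½·8·4² = 156 cm; v ends 55 cm/s.
x(11) = -6 + Σ Δx = 190.5 cm.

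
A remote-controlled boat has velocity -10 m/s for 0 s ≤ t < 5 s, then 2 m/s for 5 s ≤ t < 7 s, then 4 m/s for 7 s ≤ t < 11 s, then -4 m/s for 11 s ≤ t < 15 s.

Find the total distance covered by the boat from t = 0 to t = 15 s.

86 m

Total distance travelled is ∫|v| dt — sum the magnitudes of each area piece.
0–5 s: |-10| × 5 = 50 m
5–7 s: |2| × 2 = 4 m
7–11 s: |4| × 4 = 16 m
11–15 s: |-4| × 4 = 16 m
Total distance = 86 m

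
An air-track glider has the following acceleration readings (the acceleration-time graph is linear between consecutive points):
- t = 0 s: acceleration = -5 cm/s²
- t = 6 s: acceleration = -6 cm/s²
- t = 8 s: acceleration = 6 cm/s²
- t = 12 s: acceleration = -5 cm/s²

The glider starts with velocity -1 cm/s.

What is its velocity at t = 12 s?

-32 cm/s

Δv equals the area under the a-t graph; then v = v₀ + Δv.
0–6 s: ½(-5 + -6)(6) = -33 cm/s
6–8 s: ½(-6 + 6)(2) = 0 cm/s
8–12 s: ½(6 + -5)(4) = 2 cm/s
Δv = -31 cm/s, so v(12) = -1 + (-31) = -32 cm/s.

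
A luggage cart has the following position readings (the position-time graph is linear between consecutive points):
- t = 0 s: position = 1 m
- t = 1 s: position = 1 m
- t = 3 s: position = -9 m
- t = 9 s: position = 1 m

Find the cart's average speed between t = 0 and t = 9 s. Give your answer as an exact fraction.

20/9 m/s

Average speed = (total path length)/(elapsed time); on a piecewise-linear x-t graph the path length is Σ|Δx|.
0–1 s: |Δx| = |1 − 1| = 0 m
1–3 s: |Δx| = |-9 − 1| = 10 m
3–9 s: |Δx| = |1 − -9| = 10 m
Total path = 20 m; average speed = 20/9 = 20/9 m/s.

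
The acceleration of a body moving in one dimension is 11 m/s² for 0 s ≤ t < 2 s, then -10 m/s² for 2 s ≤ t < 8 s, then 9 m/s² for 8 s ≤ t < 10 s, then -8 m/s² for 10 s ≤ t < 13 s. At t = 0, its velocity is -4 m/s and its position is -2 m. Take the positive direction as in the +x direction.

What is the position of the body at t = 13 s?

-234 m

On each constant-a segment, Δv = aΔt and Δx = v₀Δt + ½aΔt²; chain segment to segment.
0–2 s: v starts -4 m/s; Δx = -4·2 + ½·11·2² = 14 m; v ends 18 m/s.
2–8 s: v starts 18 m/s; Δx = 18·6 + ½·-10·6² = -72 m; v ends -42 m/s.
8–10 s: v starts -42 m/s; Δx = -42·2 + ½·9·2² = -66 m; v ends -24 m/s.
10–13 s: v starts -24 m/s; Δx = -24·3 + ½·-8·3² = -108 m; v ends -48 m/s.
x(13) = -2 + Σ Δx = -234 m.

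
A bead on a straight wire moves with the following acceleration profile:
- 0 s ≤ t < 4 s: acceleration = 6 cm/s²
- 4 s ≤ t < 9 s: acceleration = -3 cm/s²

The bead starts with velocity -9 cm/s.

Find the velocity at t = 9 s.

0 cm/s

Δv equals the area under the a-t graph; then v = v₀ + Δv.
0–4 s: 6 × 4 = 24 cm/s
4–9 s: -3 × 5 = -15 cm/s
Δv = 9 cm/s, so v(9) = -9 + (9) = 0 cm/s.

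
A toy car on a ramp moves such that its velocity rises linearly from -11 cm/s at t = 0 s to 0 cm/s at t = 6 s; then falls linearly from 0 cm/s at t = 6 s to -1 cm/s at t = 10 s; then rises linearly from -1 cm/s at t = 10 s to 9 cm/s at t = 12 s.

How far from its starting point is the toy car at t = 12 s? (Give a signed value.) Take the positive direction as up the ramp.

Displacement is the signed area under the v-t curve.
0–6 s: ½(-11 + 0)(6) = -33 cm
6–10 s: ½(0 + -1)(4) = -2 cm
10–12 s: ½(-1 + 9)(2) = 8 cm
Net displacement = -27 cm

-27 cm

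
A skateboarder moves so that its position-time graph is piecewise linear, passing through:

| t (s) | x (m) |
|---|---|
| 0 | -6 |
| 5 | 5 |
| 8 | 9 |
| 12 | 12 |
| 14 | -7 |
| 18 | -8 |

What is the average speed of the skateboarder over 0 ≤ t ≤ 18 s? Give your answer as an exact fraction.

Average speed = (total path length)/(elapsed time); on a piecewise-linear x-t graph the path length is Σ|Δx|.
0–5 s: |Δx| = |5 − -6| = 11 m
5–8 s: |Δx| = |9 − 5| = 4 m
8–12 s: |Δx| = |12 − 9| = 3 m
12–14 s: |Δx| = |-7 − 12| = 19 m
14–18 s: |Δx| = |-8 − -7| = 1 m
Total path = 38 m; average speed = 38/18 = 19/9 m/s.

19/9 m/s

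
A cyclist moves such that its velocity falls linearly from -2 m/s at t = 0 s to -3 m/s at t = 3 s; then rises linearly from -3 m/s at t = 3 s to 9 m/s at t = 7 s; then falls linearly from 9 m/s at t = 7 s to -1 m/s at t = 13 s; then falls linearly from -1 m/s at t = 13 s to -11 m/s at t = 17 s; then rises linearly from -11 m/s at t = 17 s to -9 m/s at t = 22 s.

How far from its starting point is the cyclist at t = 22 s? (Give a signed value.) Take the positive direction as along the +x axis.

Displacement is the signed area under the v-t curve.
0–3 s: ½(-2 + -3)(3) = -7.5 m
3–7 s: ½(-3 + 9)(4) = 12 m
7–13 s: ½(9 + -1)(6) = 24 m
13–17 s: ½(-1 + -11)(4) = -24 m
17–22 s: ½(-11 + -9)(5) = -50 m
Net displacement = -45.5 m

-45.5 m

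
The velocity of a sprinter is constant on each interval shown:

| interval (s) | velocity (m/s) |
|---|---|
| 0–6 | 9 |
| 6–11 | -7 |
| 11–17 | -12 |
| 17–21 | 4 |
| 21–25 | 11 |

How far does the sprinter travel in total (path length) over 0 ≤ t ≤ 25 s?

Distance (not displacement) is the total path length: add the absolute areas under v-t.
0–6 s: |9| × 6 = 54 m
6–11 s: |-7| × 5 = 35 m
11–17 s: |-12| × 6 = 72 m
17–21 s: |4| × 4 = 16 m
21–25 s: |11| × 4 = 44 m
Total distance = 221 m

221 m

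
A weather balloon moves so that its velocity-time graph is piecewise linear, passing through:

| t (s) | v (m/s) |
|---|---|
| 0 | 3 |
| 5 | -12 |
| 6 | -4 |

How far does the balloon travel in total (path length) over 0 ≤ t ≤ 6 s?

33.5 m

Distance (not displacement) is the total path length: add the absolute areas under v-t.
0–5 s: v = 0 at t = 1 s; triangle areas 1.5 + 24 = 25.5 m
5–6 s: |½(-12 + -4)(1)| = 8 m
Total distance = 33.5 m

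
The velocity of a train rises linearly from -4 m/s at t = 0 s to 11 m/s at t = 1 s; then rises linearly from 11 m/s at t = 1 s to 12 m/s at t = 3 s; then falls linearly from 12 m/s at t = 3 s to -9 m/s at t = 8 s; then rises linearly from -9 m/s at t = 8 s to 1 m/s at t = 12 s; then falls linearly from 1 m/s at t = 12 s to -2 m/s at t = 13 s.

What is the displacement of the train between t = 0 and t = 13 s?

Displacement is the signed area under the v-t curve.
0–1 s: ½(-4 + 11)(1) = 3.5 m
1–3 s: ½(11 + 12)(2) = 23 m
3–8 s: ½(12 + -9)(5) = 7.5 m
8–12 s: ½(-9 + 1)(4) = -16 m
12–13 s: ½(1 + -2)(1) = -0.5 m
Net displacement = 17.5 m

17.5 m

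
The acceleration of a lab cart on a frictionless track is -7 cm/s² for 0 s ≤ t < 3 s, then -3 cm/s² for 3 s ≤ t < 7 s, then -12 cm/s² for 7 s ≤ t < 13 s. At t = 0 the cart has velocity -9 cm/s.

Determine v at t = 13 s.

-114 cm/s

Δv equals the area under the a-t graph; then v = v₀ + Δv.
0–3 s: -7 × 3 = -21 cm/s
3–7 s: -3 × 4 = -12 cm/s
7–13 s: -12 × 6 = -72 cm/s
Δv = -105 cm/s, so v(13) = -9 + (-105) = -114 cm/s.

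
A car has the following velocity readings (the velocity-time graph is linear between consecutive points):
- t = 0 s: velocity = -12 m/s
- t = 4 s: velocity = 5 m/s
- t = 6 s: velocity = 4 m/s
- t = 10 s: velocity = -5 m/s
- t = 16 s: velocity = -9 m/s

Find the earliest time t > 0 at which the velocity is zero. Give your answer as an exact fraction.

v changes sign on 0–4 s (from -12 to 5); the graph is linear there, so v = 0 at t = 0 + (12)·(4 − 0)/(5 − -12) = 48/17 s.

t = 48/17 s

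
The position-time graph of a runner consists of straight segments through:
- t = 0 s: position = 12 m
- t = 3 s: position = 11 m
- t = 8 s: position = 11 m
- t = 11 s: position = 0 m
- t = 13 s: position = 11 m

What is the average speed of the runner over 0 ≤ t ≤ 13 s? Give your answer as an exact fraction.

23/13 m/s

Average speed = (total path length)/(elapsed time); on a piecewise-linear x-t graph the path length is Σ|Δx|.
0–3 s: |Δx| = |11 − 12| = 1 m
3–8 s: |Δx| = |11 − 11| = 0 m
8–11 s: |Δx| = |0 − 11| = 11 m
11–13 s: |Δx| = |11 − 0| = 11 m
Total path = 23 m; average speed = 23/13 = 23/13 m/s.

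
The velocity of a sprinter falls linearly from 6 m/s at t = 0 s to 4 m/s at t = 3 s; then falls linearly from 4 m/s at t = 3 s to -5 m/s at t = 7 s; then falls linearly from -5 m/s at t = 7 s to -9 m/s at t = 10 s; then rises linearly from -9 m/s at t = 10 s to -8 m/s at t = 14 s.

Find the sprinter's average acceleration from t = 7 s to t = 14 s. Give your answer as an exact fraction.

-3/7 m/s²

Average acceleration = Δv/Δt = (-8 − -5)/(14 − 7) = -3/7 m/s².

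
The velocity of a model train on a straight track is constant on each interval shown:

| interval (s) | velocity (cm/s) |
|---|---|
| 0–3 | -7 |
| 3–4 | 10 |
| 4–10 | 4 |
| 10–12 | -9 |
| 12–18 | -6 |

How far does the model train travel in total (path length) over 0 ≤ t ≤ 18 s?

Total distance travelled is ∫|v| dt — sum the magnitudes of each area piece.
0–3 s: |-7| × 3 = 21 cm
3–4 s: |10| × 1 = 10 cm
4–10 s: |4| × 6 = 24 cm
10–12 s: |-9| × 2 = 18 cm
12–18 s: |-6| × 6 = 36 cm
Total distance = 109 cm

109 cm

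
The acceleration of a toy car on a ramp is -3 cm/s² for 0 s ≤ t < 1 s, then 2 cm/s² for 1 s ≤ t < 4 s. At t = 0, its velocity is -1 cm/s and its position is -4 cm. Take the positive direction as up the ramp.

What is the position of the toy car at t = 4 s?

-9.5 cm

On each constant-a segment, Δv = aΔt and Δx = v₀Δt + ½aΔt²; chain segment to segment.
0–1 s: v starts -1 cm/s; Δx = -1·1 + ½·-3·1² = -2.5 cm; v ends -4 cm/s.
1–4 s: v starts -4 cm/s; Δx = -4·3 + ½·2·3² = -3 cm; v ends 2 cm/s.
x(4) = -4 + Σ Δx = -9.5 cm.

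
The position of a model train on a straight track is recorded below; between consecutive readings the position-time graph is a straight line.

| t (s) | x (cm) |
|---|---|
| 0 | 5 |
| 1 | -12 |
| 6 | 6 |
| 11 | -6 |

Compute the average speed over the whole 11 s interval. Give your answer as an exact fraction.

Average speed = (total path length)/(elapsed time); on a piecewise-linear x-t graph the path length is Σ|Δx|.
0–1 s: |Δx| = |-12 − 5| = 17 cm
1–6 s: |Δx| = |6 − -12| = 18 cm
6–11 s: |Δx| = |-6 − 6| = 12 cm
Total path = 47 cm; average speed = 47/11 = 47/11 cm/s.

47/11 cm/s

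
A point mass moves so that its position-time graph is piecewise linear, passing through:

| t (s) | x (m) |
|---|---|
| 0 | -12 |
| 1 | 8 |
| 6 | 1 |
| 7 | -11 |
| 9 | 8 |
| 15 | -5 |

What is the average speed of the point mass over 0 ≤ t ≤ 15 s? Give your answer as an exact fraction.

Average speed = (total path length)/(elapsed time); on a piecewise-linear x-t graph the path length is Σ|Δx|.
0–1 s: |Δx| = |8 − -12| = 20 m
1–6 s: |Δx| = |1 − 8| = 7 m
6–7 s: |Δx| = |-11 − 1| = 12 m
7–9 s: |Δx| = |8 − -11| = 19 m
9–15 s: |Δx| = |-5 − 8| = 13 m
Total path = 71 m; average speed = 71/15 = 71/15 m/s.

71/15 m/s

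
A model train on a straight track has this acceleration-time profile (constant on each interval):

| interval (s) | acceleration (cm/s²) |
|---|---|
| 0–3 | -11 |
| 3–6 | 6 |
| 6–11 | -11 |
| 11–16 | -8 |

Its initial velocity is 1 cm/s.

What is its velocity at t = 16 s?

Δv equals the area under the a-t graph; then v = v₀ + Δv.
0–3 s: -11 × 3 = -33 cm/s
3–6 s: 6 × 3 = 18 cm/s
6–11 s: -11 × 5 = -55 cm/s
11–16 s: -8 × 5 = -40 cm/s
Δv = -110 cm/s, so v(16) = 1 + (-110) = -109 cm/s.

-109 cm/s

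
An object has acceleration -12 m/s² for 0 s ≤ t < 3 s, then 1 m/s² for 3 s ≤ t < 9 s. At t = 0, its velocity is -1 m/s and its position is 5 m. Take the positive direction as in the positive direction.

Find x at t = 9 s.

-256 m

On each constant-a segment, Δv = aΔt and Δx = v₀Δt + ½aΔt²; chain segment to segment.
0–3 s: v starts -1 m/s; Δx = -1·3 + ½·-12·3² = -57 m; v ends -37 m/s.
3–9 s: v starts -37 m/s; Δx = -37·6 + ½·1·6² = -204 m; v ends -31 m/s.
x(9) = 5 + Σ Δx = -256 m.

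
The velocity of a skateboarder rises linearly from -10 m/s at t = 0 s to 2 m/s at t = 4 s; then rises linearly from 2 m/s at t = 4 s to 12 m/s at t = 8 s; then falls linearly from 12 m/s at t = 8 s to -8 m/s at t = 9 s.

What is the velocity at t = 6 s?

On 4–8 s the graph is linear from 2 to 12 m/s: v(6) = 2 + (12 − 2)·(6 − 4)/(8 − 4) = 7 m/s.

7 m/s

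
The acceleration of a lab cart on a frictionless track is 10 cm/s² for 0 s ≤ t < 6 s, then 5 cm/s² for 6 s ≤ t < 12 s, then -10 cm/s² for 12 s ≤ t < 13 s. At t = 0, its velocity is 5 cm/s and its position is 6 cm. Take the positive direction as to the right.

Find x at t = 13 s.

786 cm

On each constant-a segment, Δv = aΔt and Δx = v₀Δt + ½aΔt²; chain segment to segment.
0–6 s: v starts 5 cm/s; Δx = 5·6 + ½·10·6² = 210 cm; v ends 65 cm/s.
6–12 s: v starts 65 cm/s; Δx = 65·6 + ½·5·6² = 480 cm; v ends 95 cm/s.
12–13 s: v starts 95 cm/s; Δx = 95·1 + ½·-10·1² = 90 cm; v ends 85 cm/s.
x(13) = 6 + Σ Δx = 786 cm.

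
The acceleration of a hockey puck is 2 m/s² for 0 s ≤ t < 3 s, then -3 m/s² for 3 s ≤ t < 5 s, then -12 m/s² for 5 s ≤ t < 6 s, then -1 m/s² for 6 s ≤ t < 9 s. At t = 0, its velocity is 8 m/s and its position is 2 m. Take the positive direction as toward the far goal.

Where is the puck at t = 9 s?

42.5 m

On each constant-a segment, Δv = aΔt and Δx = v₀Δt + ½aΔt²; chain segment to segment.
0–3 s: v starts 8 m/s; Δx = 8·3 + ½·2·3² = 33 m; v ends 14 m/s.
3–5 s: v starts 14 m/s; Δx = 14·2 + ½·-3·2² = 22 m; v ends 8 m/s.
5–6 s: v starts 8 m/s; Δx = 8·1 + ½·-12·1² = 2 m; v ends -4 m/s.
6–9 s: v starts -4 m/s; Δx = -4·3 + ½·-1·3² = -16.5 m; v ends -7 m/s.
x(9) = 2 + Σ Δx = 42.5 m.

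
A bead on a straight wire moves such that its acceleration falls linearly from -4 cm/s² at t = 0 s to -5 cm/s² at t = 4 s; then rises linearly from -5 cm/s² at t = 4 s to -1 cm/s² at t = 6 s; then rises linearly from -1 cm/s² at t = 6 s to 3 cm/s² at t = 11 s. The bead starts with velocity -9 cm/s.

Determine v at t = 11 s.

-28 cm/s

Δv equals the area under the a-t graph; then v = v₀ + Δv.
0–4 s: ½(-4 + -5)(4) = -18 cm/s
4–6 s: ½(-5 + -1)(2) = -6 cm/s
6–11 s: ½(-1 + 3)(5) = 5 cm/s
Δv = -19 cm/s, so v(11) = -9 + (-19) = -28 cm/s.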